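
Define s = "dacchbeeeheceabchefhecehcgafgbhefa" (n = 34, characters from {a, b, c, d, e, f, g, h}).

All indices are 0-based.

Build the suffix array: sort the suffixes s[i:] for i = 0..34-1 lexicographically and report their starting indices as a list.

rank→(start, suffix):
  0 → (33, 'a')
  1 → (13, 'abchefhecehcgafgbhefa')
  2 → (1, 'acchbeeeheceabchefhecehcgafgbhefa')
  3 → (26, 'afgbhefa')
  4 → (14, 'bchefhecehcgafgbhefa')
  5 → (5, 'beeeheceabchefhecehcgafgbhefa')
  6 → (29, 'bhefa')
  7 → (2, 'cchbeeeheceabchefhecehcgafgbhefa')
  8 → (11, 'ceabchefhecehcgafgbhefa')
  9 → (21, 'cehcgafgbhefa')
  10 → (24, 'cgafgbhefa')
  11 → (3, 'chbeeeheceabchefhecehcgafgbhefa')
  12 → (15, 'chefhecehcgafgbhefa')
  13 → (0, 'dacchbeeeheceabchefhecehcgafgbhefa')
  14 → (12, 'eabchefhecehcgafgbhefa')
  15 → (10, 'eceabchefhecehcgafgbhefa')
  16 → (20, 'ecehcgafgbhefa')
  17 → (6, 'eeeheceabchefhecehcgafgbhefa')
  18 → (7, 'eeheceabchefhecehcgafgbhefa')
  19 → (31, 'efa')
  20 → (17, 'efhecehcgafgbhefa')
  21 → (22, 'ehcgafgbhefa')
  22 → (8, 'eheceabchefhecehcgafgbhefa')
  23 → (32, 'fa')
  24 → (27, 'fgbhefa')
  25 → (18, 'fhecehcgafgbhefa')
  26 → (25, 'gafgbhefa')
  27 → (28, 'gbhefa')
  28 → (4, 'hbeeeheceabchefhecehcgafgbhefa')
  29 → (23, 'hcgafgbhefa')
  30 → (9, 'heceabchefhecehcgafgbhefa')
  31 → (19, 'hecehcgafgbhefa')
  32 → (30, 'hefa')
  33 → (16, 'hefhecehcgafgbhefa')

[33, 13, 1, 26, 14, 5, 29, 2, 11, 21, 24, 3, 15, 0, 12, 10, 20, 6, 7, 31, 17, 22, 8, 32, 27, 18, 25, 28, 4, 23, 9, 19, 30, 16]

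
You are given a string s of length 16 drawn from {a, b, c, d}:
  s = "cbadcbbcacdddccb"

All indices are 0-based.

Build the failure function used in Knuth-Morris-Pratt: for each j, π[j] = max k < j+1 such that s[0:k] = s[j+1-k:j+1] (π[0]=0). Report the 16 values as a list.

[0, 0, 0, 0, 1, 2, 0, 1, 0, 1, 0, 0, 0, 1, 1, 2]

π[0] = 0
j=1 s[j]='b': π[1]=0 (border '')
j=2 s[j]='a': π[2]=0 (border '')
j=3 s[j]='d': π[3]=0 (border '')
j=4 s[j]='c': π[4]=1 (border 'c')
j=5 s[j]='b': π[5]=2 (border 'cb')
j=6 s[j]='b': k: 2→0; π[6]=0 (border '')
j=7 s[j]='c': π[7]=1 (border 'c')
j=8 s[j]='a': k: 1→0; π[8]=0 (border '')
j=9 s[j]='c': π[9]=1 (border 'c')
j=10 s[j]='d': k: 1→0; π[10]=0 (border '')
j=11 s[j]='d': π[11]=0 (border '')
j=12 s[j]='d': π[12]=0 (border '')
j=13 s[j]='c': π[13]=1 (border 'c')
j=14 s[j]='c': k: 1→0; π[14]=1 (border 'c')
j=15 s[j]='b': π[15]=2 (border 'cb')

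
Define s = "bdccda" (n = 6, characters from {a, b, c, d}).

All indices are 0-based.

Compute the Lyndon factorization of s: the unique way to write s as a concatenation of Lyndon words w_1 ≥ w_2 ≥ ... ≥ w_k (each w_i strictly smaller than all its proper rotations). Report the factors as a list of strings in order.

emit factor 1: 'bdccd' (i=0, period=5)
emit factor 2: 'a' (i=5, period=1)

["bdccd", "a"]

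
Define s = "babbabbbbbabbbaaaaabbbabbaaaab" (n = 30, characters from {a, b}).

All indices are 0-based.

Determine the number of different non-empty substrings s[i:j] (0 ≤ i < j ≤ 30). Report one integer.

363

sorted suffixes:
  #0 SA[0]=14  'aaaaabbbabbaaaab'
  #1 SA[1]=25  'aaaab'
  #2 SA[2]=15  'aaaabbbabbaaaab'
  #3 SA[3]=26  'aaab'
  #4 SA[4]=16  'aaabbbabbaaaab'
  #5 SA[5]=27  'aab'
  #6 SA[6]=17  'aabbbabbaaaab'
  #7 SA[7]=28  'ab'
  #8 SA[8]=22  'abbaaaab'
  #9 SA[9]=1  'abbabbbbbabbbaaaaabbbabbaaaab'
  #10 SA[10]=10  'abbbaaaaabbbabbaaaab'
  #11 SA[11]=18  'abbbabbaaaab'
  #12 SA[12]=4  'abbbbbabbbaaaaabbbabbaaaab'
  #13 SA[13]=29  'b'
  #14 SA[14]=13  'baaaaabbbabbaaaab'
  #15 SA[15]=24  'baaaab'
  #16 SA[16]=21  'babbaaaab'
  #17 SA[17]=0  'babbabbbbbabbbaaaaabbbabbaaaab'
  #18 SA[18]=9  'babbbaaaaabbbabbaaaab'
  #19 SA[19]=3  'babbbbbabbbaaaaabbbabbaaaab'
  #20 SA[20]=12  'bbaaaaabbbabbaaaab'
  #21 SA[21]=23  'bbaaaab'
  #22 SA[22]=20  'bbabbaaaab'
  #23 SA[23]=8  'bbabbbaaaaabbbabbaaaab'
  #24 SA[24]=2  'bbabbbbbabbbaaaaabbbabbaaaab'
  #25 SA[25]=11  'bbbaaaaabbbabbaaaab'
  #26 SA[26]=19  'bbbabbaaaab'
  #27 SA[27]=7  'bbbabbbaaaaabbbabbaaaab'
  #28 SA[28]=6  'bbbbabbbaaaaabbbabbaaaab'
  #29 SA[29]=5  'bbbbbabbbaaaaabbbabbaaaab'

SA = [14, 25, 15, 26, 16, 27, 17, 28, 22, 1, 10, 18, 4, 29, 13, 24, 21, 0, 9, 3, 12, 23, 20, 8, 2, 11, 19, 7, 6, 5]
[i] adj suffixes → lcp
  [1] 14/25 → 4 ('aaaa')
  [2] 25/15 → 5 ('aaaab')
  [3] 15/26 → 3 ('aaa')
  [4] 26/16 → 4 ('aaab')
  [5] 16/27 → 2 ('aa')
  [6] 27/17 → 3 ('aab')
  [7] 17/28 → 1 ('a')
  [8] 28/22 → 2 ('ab')
  [9] 22/1 → 4 ('abba')
  [10] 1/10 → 3 ('abb')
  [11] 10/18 → 5 ('abbba')
  [12] 18/4 → 4 ('abbb')
  [13] 4/29 → 0 ('')
  [14] 29/13 → 1 ('b')
  [15] 13/24 → 5 ('baaaa')
  [16] 24/21 → 2 ('ba')
  [17] 21/0 → 5 ('babba')
  [18] 0/9 → 4 ('babb')
  [19] 9/3 → 5 ('babbb')
  [20] 3/12 → 1 ('b')
  [21] 12/23 → 6 ('bbaaaa')
  [22] 23/20 → 3 ('bba')
  [23] 20/8 → 5 ('bbabb')
  [24] 8/2 → 6 ('bbabbb')
  [25] 2/11 → 2 ('bb')
  [26] 11/19 → 4 ('bbba')
  [27] 19/7 → 6 ('bbbabb')
  [28] 7/6 → 3 ('bbb')
  [29] 6/5 → 4 ('bbbb')

n(n+1)/2 = 30·31/2 = 465
Σ LCP = 0 + 4 + 5 + 3 + 4 + 2 + 3 + 1 + 2 + 4 + 3 + 5 + 4 + 0 + 1 + 5 + 2 + 5 + 4 + 5 + 1 + 6 + 3 + 5 + 6 + 2 + 4 + 6 + 3 + 4 = 102
distinct = 465 − 102 = 363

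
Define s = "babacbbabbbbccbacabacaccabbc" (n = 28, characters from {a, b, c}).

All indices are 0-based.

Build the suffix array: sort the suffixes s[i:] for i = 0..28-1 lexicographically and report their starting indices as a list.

rank | idx | suffix
   0 |  17 | abacaccabbc
   1 |   1 | abacbbabbbbccbacabacaccabbc
   2 |   7 | abbbbccbacabacaccabbc
   3 |  24 | abbc
   4 |  15 | acabacaccabbc
   5 |  19 | acaccabbc
   6 |   3 | acbbabbbbccbacabacaccabbc
   7 |  21 | accabbc
   8 |   0 | babacbbabbbbccbacabacaccabbc
   9 |   6 | babbbbccbacabacaccabbc
  10 |  14 | bacabacaccabbc
  11 |  18 | bacaccabbc
  12 |   2 | bacbbabbbbccbacabacaccabbc
  13 |   5 | bbabbbbccbacabacaccabbc
  14 |   8 | bbbbccbacabacaccabbc
  15 |   9 | bbbccbacabacaccabbc
  16 |  25 | bbc
  17 |  10 | bbccbacabacaccabbc
  18 |  26 | bc
  19 |  11 | bccbacabacaccabbc
  20 |  27 | c
  21 |  16 | cabacaccabbc
  22 |  23 | cabbc
  23 |  20 | caccabbc
  24 |  13 | cbacabacaccabbc
  25 |   4 | cbbabbbbccbacabacaccabbc
  26 |  22 | ccabbc
  27 |  12 | ccbacabacaccabbc

[17, 1, 7, 24, 15, 19, 3, 21, 0, 6, 14, 18, 2, 5, 8, 9, 25, 10, 26, 11, 27, 16, 23, 20, 13, 4, 22, 12]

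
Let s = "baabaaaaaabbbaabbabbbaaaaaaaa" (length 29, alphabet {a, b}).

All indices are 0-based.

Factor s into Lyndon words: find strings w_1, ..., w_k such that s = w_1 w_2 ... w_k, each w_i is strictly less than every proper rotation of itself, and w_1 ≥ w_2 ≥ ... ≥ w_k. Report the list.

["b", "aab", "aaaaaabbbaabbabbb", "a", "a", "a", "a", "a", "a", "a", "a"]

emit factor 1: 'b' (i=0, period=1)
emit factor 2: 'aab' (i=1, period=3)
emit factor 3: 'aaaaaabbbaabbabbb' (i=4, period=17)
emit factor 4: 'a' (i=21, period=1)
emit factor 5: 'a' (i=22, period=1)
emit factor 6: 'a' (i=23, period=1)
emit factor 7: 'a' (i=24, period=1)
emit factor 8: 'a' (i=25, period=1)
emit factor 9: 'a' (i=26, period=1)
emit factor 10: 'a' (i=27, period=1)
emit factor 11: 'a' (i=28, period=1)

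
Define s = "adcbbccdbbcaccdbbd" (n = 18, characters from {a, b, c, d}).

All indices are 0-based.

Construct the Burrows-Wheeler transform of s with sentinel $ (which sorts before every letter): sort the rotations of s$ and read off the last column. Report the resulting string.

rank  rotation             last
    0  $adcbbccdbbcaccdbbd  d
    1  accdbbd$adcbbccdbbc  c
    2  adcbbccdbbcaccdbbd$  $
    3  bbcaccdbbd$adcbbccd  d
    4  bbccdbbcaccdbbd$adc  c
    5  bbd$adcbbccdbbcaccd  d
    6  bcaccdbbd$adcbbccdb  b
    7  bccdbbcaccdbbd$adcb  b
    8  bd$adcbbccdbbcaccdb  b
    9  caccdbbd$adcbbccdbb  b
   10  cbbccdbbcaccdbbd$ad  d
   11  ccdbbcaccdbbd$adcbb  b
   12  ccdbbd$adcbbccdbbca  a
   13  cdbbcaccdbbd$adcbbc  c
   14  cdbbd$adcbbccdbbcac  c
   15  d$adcbbccdbbcaccdbb  b
   16  dbbcaccdbbd$adcbbcc  c
   17  dbbd$adcbbccdbbcacc  c
   18  dcbbccdbbcaccdbbd$a  a

dc$dcdbbbbdbaccbcca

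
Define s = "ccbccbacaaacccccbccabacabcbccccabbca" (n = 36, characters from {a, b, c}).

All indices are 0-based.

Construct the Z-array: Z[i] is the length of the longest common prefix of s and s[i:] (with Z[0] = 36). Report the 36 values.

Z[0]=36
i=1: i≥r, start 0; Z[1]=1 scan→box=[1,2)
i=2: i≥r, start 0; Z[2]=0
i=3: i≥r, start 0; Z[3]=3 scan→box=[3,6)
i=4: min(r-i=2, Z[1]=1)=1; Z[4]=1
i=5: min(r-i=1, Z[2]=0)=0; Z[5]=0
i=6: i≥r, start 0; Z[6]=0
i=7: i≥r, start 0; Z[7]=1 scan→box=[7,8)
i=8: i≥r, start 0; Z[8]=0
i=9: i≥r, start 0; Z[9]=0
i=10: i≥r, start 0; Z[10]=0
i=11: i≥r, start 0; Z[11]=2 scan→box=[11,13)
i=12: min(r-i=1, Z[1]=1)=1; Z[12]=2 scan→box=[12,14)
i=13: min(r-i=1, Z[1]=1)=1; Z[13]=2 scan→box=[13,15)
i=14: min(r-i=1, Z[1]=1)=1; Z[14]=5 scan→box=[14,19)
i=15: min(r-i=4, Z[1]=1)=1; Z[15]=1
i=16: min(r-i=3, Z[2]=0)=0; Z[16]=0
i=17: min(r-i=2, Z[3]=3)=2; Z[17]=2
i=18: min(r-i=1, Z[4]=1)=1; Z[18]=1
i=19: i≥r, start 0; Z[19]=0
i=20: i≥r, start 0; Z[20]=0
i=21: i≥r, start 0; Z[21]=0
i=22: i≥r, start 0; Z[22]=1 scan→box=[22,23)
i=23: i≥r, start 0; Z[23]=0
i=24: i≥r, start 0; Z[24]=0
i=25: i≥r, start 0; Z[25]=1 scan→box=[25,26)
i=26: i≥r, start 0; Z[26]=0
i=27: i≥r, start 0; Z[27]=2 scan→box=[27,29)
i=28: min(r-i=1, Z[1]=1)=1; Z[28]=2 scan→box=[28,30)
i=29: min(r-i=1, Z[1]=1)=1; Z[29]=2 scan→box=[29,31)
i=30: min(r-i=1, Z[1]=1)=1; Z[30]=1
i=31: i≥r, start 0; Z[31]=0
i=32: i≥r, start 0; Z[32]=0
i=33: i≥r, start 0; Z[33]=0
i=34: i≥r, start 0; Z[34]=1 scan→box=[34,35)
i=35: i≥r, start 0; Z[35]=0

[36, 1, 0, 3, 1, 0, 0, 1, 0, 0, 0, 2, 2, 2, 5, 1, 0, 2, 1, 0, 0, 0, 1, 0, 0, 1, 0, 2, 2, 2, 1, 0, 0, 0, 1, 0]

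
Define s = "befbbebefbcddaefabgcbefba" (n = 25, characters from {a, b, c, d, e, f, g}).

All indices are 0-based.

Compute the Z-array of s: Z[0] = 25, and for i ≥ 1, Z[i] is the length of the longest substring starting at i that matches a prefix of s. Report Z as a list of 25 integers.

[25, 0, 0, 1, 2, 0, 4, 0, 0, 1, 0, 0, 0, 0, 0, 0, 0, 1, 0, 0, 4, 0, 0, 1, 0]

Z[0]=25
i=1: fresh scan; Z[1]=0
i=2: fresh scan; Z[2]=0
i=3: fresh scan; Z[3]=1 scan→box=[3,4)
i=4: fresh scan; Z[4]=2 scan→box=[4,6)
i=5: min(r-i=1, Z[1]=0)=0; Z[5]=0
i=6: fresh scan; Z[6]=4 scan→box=[6,10)
i=7: min(r-i=3, Z[1]=0)=0; Z[7]=0
i=8: min(r-i=2, Z[2]=0)=0; Z[8]=0
i=9: min(r-i=1, Z[3]=1)=1; Z[9]=1
i=10: fresh scan; Z[10]=0
i=11: fresh scan; Z[11]=0
i=12: fresh scan; Z[12]=0
i=13: fresh scan; Z[13]=0
i=14: fresh scan; Z[14]=0
i=15: fresh scan; Z[15]=0
i=16: fresh scan; Z[16]=0
i=17: fresh scan; Z[17]=1 scan→box=[17,18)
i=18: fresh scan; Z[18]=0
i=19: fresh scan; Z[19]=0
i=20: fresh scan; Z[20]=4 scan→box=[20,24)
i=21: min(r-i=3, Z[1]=0)=0; Z[21]=0
i=22: min(r-i=2, Z[2]=0)=0; Z[22]=0
i=23: min(r-i=1, Z[3]=1)=1; Z[23]=1
i=24: fresh scan; Z[24]=0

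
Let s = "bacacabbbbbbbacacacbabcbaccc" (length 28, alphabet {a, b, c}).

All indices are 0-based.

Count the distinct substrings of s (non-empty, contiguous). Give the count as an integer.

337

sorted suffixes:
  #0 SA[0]=5  'abbbbbbbacacacbabcbaccc'
  #1 SA[1]=20  'abcbaccc'
  #2 SA[2]=3  'acabbbbbbbacacacbabcbaccc'
  #3 SA[3]=1  'acacabbbbbbbacacacbabcbaccc'
  #4 SA[4]=13  'acacacbabcbaccc'
  #5 SA[5]=15  'acacbabcbaccc'
  #6 SA[6]=17  'acbabcbaccc'
  #7 SA[7]=24  'accc'
  #8 SA[8]=19  'babcbaccc'
  #9 SA[9]=0  'bacacabbbbbbbacacacbabcbaccc'
  #10 SA[10]=12  'bacacacbabcbaccc'
  #11 SA[11]=23  'baccc'
  #12 SA[12]=11  'bbacacacbabcbaccc'
  #13 SA[13]=10  'bbbacacacbabcbaccc'
  #14 SA[14]=9  'bbbbacacacbabcbaccc'
  #15 SA[15]=8  'bbbbbacacacbabcbaccc'
  #16 SA[16]=7  'bbbbbbacacacbabcbaccc'
  #17 SA[17]=6  'bbbbbbbacacacbabcbaccc'
  #18 SA[18]=21  'bcbaccc'
  #19 SA[19]=27  'c'
  #20 SA[20]=4  'cabbbbbbbacacacbabcbaccc'
  #21 SA[21]=2  'cacabbbbbbbacacacbabcbaccc'
  #22 SA[22]=14  'cacacbabcbaccc'
  #23 SA[23]=16  'cacbabcbaccc'
  #24 SA[24]=18  'cbabcbaccc'
  #25 SA[25]=22  'cbaccc'
  #26 SA[26]=26  'cc'
  #27 SA[27]=25  'ccc'

SA = [5, 20, 3, 1, 13, 15, 17, 24, 19, 0, 12, 23, 11, 10, 9, 8, 7, 6, 21, 27, 4, 2, 14, 16, 18, 22, 26, 25]
rank  pair      lcp
   1  s[5:],s[20:]  2  'ab'
   2  s[20:],s[3:]  1  'a'
   3  s[3:],s[1:]  3  'aca'
   4  s[1:],s[13:]  5  'acaca'
   5  s[13:],s[15:]  4  'acac'
   6  s[15:],s[17:]  2  'ac'
   7  s[17:],s[24:]  2  'ac'
   8  s[24:],s[19:]  0  ''
   9  s[19:],s[0:]  2  'ba'
  10  s[0:],s[12:]  6  'bacaca'
  11  s[12:],s[23:]  3  'bac'
  12  s[23:],s[11:]  1  'b'
  13  s[11:],s[10:]  2  'bb'
  14  s[10:],s[9:]  3  'bbb'
  15  s[9:],s[8:]  4  'bbbb'
  16  s[8:],s[7:]  5  'bbbbb'
  17  s[7:],s[6:]  6  'bbbbbb'
  18  s[6:],s[21:]  1  'b'
  19  s[21:],s[27:]  0  ''
  20  s[27:],s[4:]  1  'c'
  21  s[4:],s[2:]  2  'ca'
  22  s[2:],s[14:]  4  'caca'
  23  s[14:],s[16:]  3  'cac'
  24  s[16:],s[18:]  1  'c'
  25  s[18:],s[22:]  3  'cba'
  26  s[22:],s[26:]  1  'c'
  27  s[26:],s[25:]  2  'cc'

n(n+1)/2 = 28·29/2 = 406
Σ LCP = 0 + 2 + 1 + 3 + 5 + 4 + 2 + 2 + 0 + 2 + 6 + 3 + 1 + 2 + 3 + 4 + 5 + 6 + 1 + 0 + 1 + 2 + 4 + 3 + 1 + 3 + 1 + 2 = 69
distinct = 406 − 69 = 337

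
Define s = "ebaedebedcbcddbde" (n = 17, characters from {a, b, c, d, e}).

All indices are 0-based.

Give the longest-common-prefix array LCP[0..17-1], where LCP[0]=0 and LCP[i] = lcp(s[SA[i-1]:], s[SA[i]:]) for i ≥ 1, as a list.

sorted suffixes:
  #0 SA[0]=2  'aedebedcbcddbde'
  #1 SA[1]=1  'baedebedcbcddbde'
  #2 SA[2]=10  'bcddbde'
  #3 SA[3]=14  'bde'
  #4 SA[4]=6  'bedcbcddbde'
  #5 SA[5]=9  'cbcddbde'
  #6 SA[6]=11  'cddbde'
  #7 SA[7]=13  'dbde'
  #8 SA[8]=8  'dcbcddbde'
  #9 SA[9]=12  'ddbde'
  #10 SA[10]=15  'de'
  #11 SA[11]=4  'debedcbcddbde'
  #12 SA[12]=16  'e'
  #13 SA[13]=0  'ebaedebedcbcddbde'
  #14 SA[14]=5  'ebedcbcddbde'
  #15 SA[15]=7  'edcbcddbde'
  #16 SA[16]=3  'edebedcbcddbde'

SA = [2, 1, 10, 14, 6, 9, 11, 13, 8, 12, 15, 4, 16, 0, 5, 7, 3]
[i] adj suffixes → lcp
  [1] 2/1 → 0 ('')
  [2] 1/10 → 1 ('b')
  [3] 10/14 → 1 ('b')
  [4] 14/6 → 1 ('b')
  [5] 6/9 → 0 ('')
  [6] 9/11 → 1 ('c')
  [7] 11/13 → 0 ('')
  [8] 13/8 → 1 ('d')
  [9] 8/12 → 1 ('d')
  [10] 12/15 → 1 ('d')
  [11] 15/4 → 2 ('de')
  [12] 4/16 → 0 ('')
  [13] 16/0 → 1 ('e')
  [14] 0/5 → 2 ('eb')
  [15] 5/7 → 1 ('e')
  [16] 7/3 → 2 ('ed')

[0, 0, 1, 1, 1, 0, 1, 0, 1, 1, 1, 2, 0, 1, 2, 1, 2]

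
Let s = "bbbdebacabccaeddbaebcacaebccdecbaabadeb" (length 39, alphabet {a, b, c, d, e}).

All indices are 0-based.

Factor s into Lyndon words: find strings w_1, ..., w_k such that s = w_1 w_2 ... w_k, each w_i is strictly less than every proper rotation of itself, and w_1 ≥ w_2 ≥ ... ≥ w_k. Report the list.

emit factor 1: 'bbbde' (i=0, period=5)
emit factor 2: 'b' (i=5, period=1)
emit factor 3: 'ac' (i=6, period=2)
emit factor 4: 'abccaeddbaebcacaebccdecb' (i=8, period=24)
emit factor 5: 'aabadeb' (i=32, period=7)

["bbbde", "b", "ac", "abccaeddbaebcacaebccdecb", "aabadeb"]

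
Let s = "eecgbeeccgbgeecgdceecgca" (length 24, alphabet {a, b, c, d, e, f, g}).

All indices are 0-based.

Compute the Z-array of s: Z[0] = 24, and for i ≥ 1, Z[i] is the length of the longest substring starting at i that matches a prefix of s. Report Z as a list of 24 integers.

Z[0]=24
i=1: i≥r, start 0; Z[1]=1 extend→box=[1,2)
i=2: i≥r, start 0; Z[2]=0
i=3: i≥r, start 0; Z[3]=0
i=4: i≥r, start 0; Z[4]=0
i=5: i≥r, start 0; Z[5]=3 extend→box=[5,8)
i=6: min(r-i=2, Z[1]=1)=1; Z[6]=1
i=7: min(r-i=1, Z[2]=0)=0; Z[7]=0
i=8: i≥r, start 0; Z[8]=0
i=9: i≥r, start 0; Z[9]=0
i=10: i≥r, start 0; Z[10]=0
i=11: i≥r, start 0; Z[11]=0
i=12: i≥r, start 0; Z[12]=4 extend→box=[12,16)
i=13: min(r-i=3, Z[1]=1)=1; Z[13]=1
i=14: min(r-i=2, Z[2]=0)=0; Z[14]=0
i=15: min(r-i=1, Z[3]=0)=0; Z[15]=0
i=16: i≥r, start 0; Z[16]=0
i=17: i≥r, start 0; Z[17]=0
i=18: i≥r, start 0; Z[18]=4 extend→box=[18,22)
i=19: min(r-i=3, Z[1]=1)=1; Z[19]=1
i=20: min(r-i=2, Z[2]=0)=0; Z[20]=0
i=21: min(r-i=1, Z[3]=0)=0; Z[21]=0
i=22: i≥r, start 0; Z[22]=0
i=23: i≥r, start 0; Z[23]=0

[24, 1, 0, 0, 0, 3, 1, 0, 0, 0, 0, 0, 4, 1, 0, 0, 0, 0, 4, 1, 0, 0, 0, 0]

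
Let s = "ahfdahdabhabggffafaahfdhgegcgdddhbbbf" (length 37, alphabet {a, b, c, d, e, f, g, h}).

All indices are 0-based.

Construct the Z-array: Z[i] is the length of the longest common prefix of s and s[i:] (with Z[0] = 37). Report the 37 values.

[37, 0, 0, 0, 2, 0, 0, 1, 0, 0, 1, 0, 0, 0, 0, 0, 1, 0, 1, 4, 0, 0, 0, 0, 0, 0, 0, 0, 0, 0, 0, 0, 0, 0, 0, 0, 0]

Z[0]=37
i=1: fresh scan; Z[1]=0
i=2: fresh scan; Z[2]=0
i=3: fresh scan; Z[3]=0
i=4: fresh scan; Z[4]=2 extend→box=[4,6)
i=5: min(r-i=1, Z[1]=0)=0; Z[5]=0
i=6: fresh scan; Z[6]=0
i=7: fresh scan; Z[7]=1 extend→box=[7,8)
i=8: fresh scan; Z[8]=0
i=9: fresh scan; Z[9]=0
i=10: fresh scan; Z[10]=1 extend→box=[10,11)
i=11: fresh scan; Z[11]=0
i=12: fresh scan; Z[12]=0
i=13: fresh scan; Z[13]=0
i=14: fresh scan; Z[14]=0
i=15: fresh scan; Z[15]=0
i=16: fresh scan; Z[16]=1 extend→box=[16,17)
i=17: fresh scan; Z[17]=0
i=18: fresh scan; Z[18]=1 extend→box=[18,19)
i=19: fresh scan; Z[19]=4 extend→box=[19,23)
i=20: min(r-i=3, Z[1]=0)=0; Z[20]=0
i=21: min(r-i=2, Z[2]=0)=0; Z[21]=0
i=22: min(r-i=1, Z[3]=0)=0; Z[22]=0
i=23: fresh scan; Z[23]=0
i=24: fresh scan; Z[24]=0
i=25: fresh scan; Z[25]=0
i=26: fresh scan; Z[26]=0
i=27: fresh scan; Z[27]=0
i=28: fresh scan; Z[28]=0
i=29: fresh scan; Z[29]=0
i=30: fresh scan; Z[30]=0
i=31: fresh scan; Z[31]=0
i=32: fresh scan; Z[32]=0
i=33: fresh scan; Z[33]=0
i=34: fresh scan; Z[34]=0
i=35: fresh scan; Z[35]=0
i=36: fresh scan; Z[36]=0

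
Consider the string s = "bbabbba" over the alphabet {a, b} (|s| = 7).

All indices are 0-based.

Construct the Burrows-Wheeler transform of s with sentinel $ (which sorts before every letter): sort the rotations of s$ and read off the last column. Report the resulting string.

abbbbb$a

rank  rotation  last
    0  $bbabbba  a
    1  a$bbabbb  b
    2  abbba$bb  b
    3  ba$bbabb  b
    4  babbba$b  b
    5  bba$bbab  b
    6  bbabbba$  $
    7  bbba$bba  a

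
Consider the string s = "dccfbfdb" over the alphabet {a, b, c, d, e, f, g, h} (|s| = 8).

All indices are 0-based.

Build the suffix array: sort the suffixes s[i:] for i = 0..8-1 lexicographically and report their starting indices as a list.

rank→(start, suffix):
  0 → (7, 'b')
  1 → (4, 'bfdb')
  2 → (1, 'ccfbfdb')
  3 → (2, 'cfbfdb')
  4 → (6, 'db')
  5 → (0, 'dccfbfdb')
  6 → (3, 'fbfdb')
  7 → (5, 'fdb')

[7, 4, 1, 2, 6, 0, 3, 5]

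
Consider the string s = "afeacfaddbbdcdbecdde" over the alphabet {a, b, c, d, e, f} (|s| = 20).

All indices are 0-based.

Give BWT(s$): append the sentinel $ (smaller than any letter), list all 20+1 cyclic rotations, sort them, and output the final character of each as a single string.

rank  rotation               last
    0  $afeacfaddbbdcdbecdde  e
    1  acfaddbbdcdbecdde$afe  e
    2  addbbdcdbecdde$afeacf  f
    3  afeacfaddbbdcdbecdde$  $
    4  bbdcdbecdde$afeacfadd  d
    5  bdcdbecdde$afeacfaddb  b
    6  becdde$afeacfaddbbdcd  d
    7  cdbecdde$afeacfaddbbd  d
    8  cdde$afeacfaddbbdcdbe  e
    9  cfaddbbdcdbecdde$afea  a
   10  dbbdcdbecdde$afeacfad  d
   11  dbecdde$afeacfaddbbdc  c
   12  dcdbecdde$afeacfaddbb  b
   13  ddbbdcdbecdde$afeacfa  a
   14  dde$afeacfaddbbdcdbec  c
   15  de$afeacfaddbbdcdbecd  d
   16  e$afeacfaddbbdcdbecdd  d
   17  eacfaddbbdcdbecdde$af  f
   18  ecdde$afeacfaddbbdcdb  b
   19  faddbbdcdbecdde$afeac  c
   20  feacfaddbbdcdbecdde$a  a

eef$dbddeadcbacddfbca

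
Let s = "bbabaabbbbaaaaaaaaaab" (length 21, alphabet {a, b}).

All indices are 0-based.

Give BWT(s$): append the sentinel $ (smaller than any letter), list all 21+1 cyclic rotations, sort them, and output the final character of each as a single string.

bbaaaaaaaababaababb$ba

rank  rotation                last
    0  $bbabaabbbbaaaaaaaaaab  b
    1  aaaaaaaaaab$bbabaabbbb  b
    2  aaaaaaaaab$bbabaabbbba  a
    3  aaaaaaaab$bbabaabbbbaa  a
    4  aaaaaaab$bbabaabbbbaaa  a
    5  aaaaaab$bbabaabbbbaaaa  a
    6  aaaaab$bbabaabbbbaaaaa  a
    7  aaaab$bbabaabbbbaaaaaa  a
    8  aaab$bbabaabbbbaaaaaaa  a
    9  aab$bbabaabbbbaaaaaaaa  a
   10  aabbbbaaaaaaaaaab$bbab  b
   11  ab$bbabaabbbbaaaaaaaaa  a
   12  abaabbbbaaaaaaaaaab$bb  b
   13  abbbbaaaaaaaaaab$bbaba  a
   14  b$bbabaabbbbaaaaaaaaaa  a
   15  baaaaaaaaaab$bbabaabbb  b
   16  baabbbbaaaaaaaaaab$bba  a
   17  babaabbbbaaaaaaaaaab$b  b
   18  bbaaaaaaaaaab$bbabaabb  b
   19  bbabaabbbbaaaaaaaaaab$  $
   20  bbbaaaaaaaaaab$bbabaab  b
   21  bbbbaaaaaaaaaab$bbabaa  a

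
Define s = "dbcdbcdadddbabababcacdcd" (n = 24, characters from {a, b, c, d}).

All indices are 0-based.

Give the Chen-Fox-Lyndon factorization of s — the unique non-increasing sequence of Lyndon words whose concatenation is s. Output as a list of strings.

emit factor 1: 'd' (i=0, period=1)
emit factor 2: 'bcd' (i=1, period=3)
emit factor 3: 'bcd' (i=4, period=3)
emit factor 4: 'adddb' (i=7, period=5)
emit factor 5: 'abababcacdcd' (i=12, period=12)

["d", "bcd", "bcd", "adddb", "abababcacdcd"]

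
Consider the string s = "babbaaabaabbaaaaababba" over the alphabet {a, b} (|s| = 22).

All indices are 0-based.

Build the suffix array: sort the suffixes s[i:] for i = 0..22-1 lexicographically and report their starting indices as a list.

[21, 12, 13, 4, 14, 5, 15, 8, 6, 16, 18, 9, 1, 20, 11, 3, 7, 17, 0, 19, 10, 2]

rank | idx | suffix
   0 |  21 | a
   1 |  12 | aaaaababba
   2 |  13 | aaaababba
   3 |   4 | aaabaabbaaaaababba
   4 |  14 | aaababba
   5 |   5 | aabaabbaaaaababba
   6 |  15 | aababba
   7 |   8 | aabbaaaaababba
   8 |   6 | abaabbaaaaababba
   9 |  16 | ababba
  10 |  18 | abba
  11 |   9 | abbaaaaababba
  12 |   1 | abbaaabaabbaaaaababba
  13 |  20 | ba
  14 |  11 | baaaaababba
  15 |   3 | baaabaabbaaaaababba
  16 |   7 | baabbaaaaababba
  17 |  17 | babba
  18 |   0 | babbaaabaabbaaaaababba
  19 |  19 | bba
  20 |  10 | bbaaaaababba
  21 |   2 | bbaaabaabbaaaaababba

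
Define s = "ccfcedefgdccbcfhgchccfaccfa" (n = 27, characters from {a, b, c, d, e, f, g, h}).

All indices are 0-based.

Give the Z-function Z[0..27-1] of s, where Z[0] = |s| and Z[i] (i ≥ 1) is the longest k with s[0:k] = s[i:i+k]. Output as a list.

[27, 1, 0, 1, 0, 0, 0, 0, 0, 0, 2, 1, 0, 1, 0, 0, 0, 1, 0, 3, 1, 0, 0, 3, 1, 0, 0]

Z[0]=27
i=1: fresh scan; Z[1]=1 grow→box=[1,2)
i=2: fresh scan; Z[2]=0
i=3: fresh scan; Z[3]=1 grow→box=[3,4)
i=4: fresh scan; Z[4]=0
i=5: fresh scan; Z[5]=0
i=6: fresh scan; Z[6]=0
i=7: fresh scan; Z[7]=0
i=8: fresh scan; Z[8]=0
i=9: fresh scan; Z[9]=0
i=10: fresh scan; Z[10]=2 grow→box=[10,12)
i=11: min(r-i=1, Z[1]=1)=1; Z[11]=1
i=12: fresh scan; Z[12]=0
i=13: fresh scan; Z[13]=1 grow→box=[13,14)
i=14: fresh scan; Z[14]=0
i=15: fresh scan; Z[15]=0
i=16: fresh scan; Z[16]=0
i=17: fresh scan; Z[17]=1 grow→box=[17,18)
i=18: fresh scan; Z[18]=0
i=19: fresh scan; Z[19]=3 grow→box=[19,22)
i=20: min(r-i=2, Z[1]=1)=1; Z[20]=1
i=21: min(r-i=1, Z[2]=0)=0; Z[21]=0
i=22: fresh scan; Z[22]=0
i=23: fresh scan; Z[23]=3 grow→box=[23,26)
i=24: min(r-i=2, Z[1]=1)=1; Z[24]=1
i=25: min(r-i=1, Z[2]=0)=0; Z[25]=0
i=26: fresh scan; Z[26]=0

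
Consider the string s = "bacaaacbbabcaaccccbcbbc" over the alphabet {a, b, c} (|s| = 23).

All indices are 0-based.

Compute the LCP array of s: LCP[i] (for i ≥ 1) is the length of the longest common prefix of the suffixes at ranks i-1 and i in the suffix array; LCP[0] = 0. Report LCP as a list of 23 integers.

[0, 2, 3, 1, 1, 2, 2, 0, 2, 1, 2, 1, 2, 2, 0, 1, 3, 1, 3, 2, 1, 2, 3]

rank | idx | suffix
   0 |   3 | aaacbbabcaaccccbcbbc
   1 |   4 | aacbbabcaaccccbcbbc
   2 |  12 | aaccccbcbbc
   3 |   9 | abcaaccccbcbbc
   4 |   1 | acaaacbbabcaaccccbcbbc
   5 |   5 | acbbabcaaccccbcbbc
   6 |  13 | accccbcbbc
   7 |   8 | babcaaccccbcbbc
   8 |   0 | bacaaacbbabcaaccccbcbbc
   9 |   7 | bbabcaaccccbcbbc
  10 |  20 | bbc
  11 |  21 | bc
  12 |  10 | bcaaccccbcbbc
  13 |  18 | bcbbc
  14 |  22 | c
  15 |   2 | caaacbbabcaaccccbcbbc
  16 |  11 | caaccccbcbbc
  17 |   6 | cbbabcaaccccbcbbc
  18 |  19 | cbbc
  19 |  17 | cbcbbc
  20 |  16 | ccbcbbc
  21 |  15 | cccbcbbc
  22 |  14 | ccccbcbbc

SA = [3, 4, 12, 9, 1, 5, 13, 8, 0, 7, 20, 21, 10, 18, 22, 2, 11, 6, 19, 17, 16, 15, 14]
[i] adj suffixes → lcp
  [1] 3/4 → 2 ('aa')
  [2] 4/12 → 3 ('aac')
  [3] 12/9 → 1 ('a')
  [4] 9/1 → 1 ('a')
  [5] 1/5 → 2 ('ac')
  [6] 5/13 → 2 ('ac')
  [7] 13/8 → 0 ('')
  [8] 8/0 → 2 ('ba')
  [9] 0/7 → 1 ('b')
  [10] 7/20 → 2 ('bb')
  [11] 20/21 → 1 ('b')
  [12] 21/10 → 2 ('bc')
  [13] 10/18 → 2 ('bc')
  [14] 18/22 → 0 ('')
  [15] 22/2 → 1 ('c')
  [16] 2/11 → 3 ('caa')
  [17] 11/6 → 1 ('c')
  [18] 6/19 → 3 ('cbb')
  [19] 19/17 → 2 ('cb')
  [20] 17/16 → 1 ('c')
  [21] 16/15 → 2 ('cc')
  [22] 15/14 → 3 ('ccc')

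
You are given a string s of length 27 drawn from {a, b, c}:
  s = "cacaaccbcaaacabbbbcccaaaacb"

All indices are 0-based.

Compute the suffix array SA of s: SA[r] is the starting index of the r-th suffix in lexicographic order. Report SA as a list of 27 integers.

[21, 9, 22, 10, 23, 3, 13, 1, 11, 24, 4, 26, 14, 15, 16, 7, 17, 20, 8, 2, 12, 0, 25, 6, 19, 5, 18]

rank | idx | suffix
   0 |  21 | aaaacb
   1 |   9 | aaacabbbbcccaaaacb
   2 |  22 | aaacb
   3 |  10 | aacabbbbcccaaaacb
   4 |  23 | aacb
   5 |   3 | aaccbcaaacabbbbcccaaaacb
   6 |  13 | abbbbcccaaaacb
   7 |   1 | acaaccbcaaacabbbbcccaaaacb
   8 |  11 | acabbbbcccaaaacb
   9 |  24 | acb
  10 |   4 | accbcaaacabbbbcccaaaacb
  11 |  26 | b
  12 |  14 | bbbbcccaaaacb
  13 |  15 | bbbcccaaaacb
  14 |  16 | bbcccaaaacb
  15 |   7 | bcaaacabbbbcccaaaacb
  16 |  17 | bcccaaaacb
  17 |  20 | caaaacb
  18 |   8 | caaacabbbbcccaaaacb
  19 |   2 | caaccbcaaacabbbbcccaaaacb
  20 |  12 | cabbbbcccaaaacb
  21 |   0 | cacaaccbcaaacabbbbcccaaaacb
  22 |  25 | cb
  23 |   6 | cbcaaacabbbbcccaaaacb
  24 |  19 | ccaaaacb
  25 |   5 | ccbcaaacabbbbcccaaaacb
  26 |  18 | cccaaaacb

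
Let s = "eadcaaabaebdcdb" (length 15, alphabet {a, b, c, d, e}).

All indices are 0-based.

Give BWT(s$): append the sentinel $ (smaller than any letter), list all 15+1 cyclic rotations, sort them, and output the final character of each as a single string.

rank  rotation          last
    0  $eadcaaabaebdcdb  b
    1  aaabaebdcdb$eadc  c
    2  aabaebdcdb$eadca  a
    3  abaebdcdb$eadcaa  a
    4  adcaaabaebdcdb$e  e
    5  aebdcdb$eadcaaab  b
    6  b$eadcaaabaebdcd  d
    7  baebdcdb$eadcaaa  a
    8  bdcdb$eadcaaabae  e
    9  caaabaebdcdb$ead  d
   10  cdb$eadcaaabaebd  d
   11  db$eadcaaabaebdc  c
   12  dcaaabaebdcdb$ea  a
   13  dcdb$eadcaaabaeb  b
   14  eadcaaabaebdcdb$  $
   15  ebdcdb$eadcaaaba  a

bcaaebdaeddcab$a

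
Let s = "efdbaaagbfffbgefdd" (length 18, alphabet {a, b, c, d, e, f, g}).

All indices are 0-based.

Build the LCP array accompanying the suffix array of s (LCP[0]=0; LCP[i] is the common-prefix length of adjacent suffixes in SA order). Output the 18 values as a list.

[0, 2, 1, 0, 1, 1, 0, 1, 1, 0, 3, 0, 1, 2, 1, 2, 0, 1]

rank | idx | suffix
   0 |   4 | aaagbfffbgefdd
   1 |   5 | aagbfffbgefdd
   2 |   6 | agbfffbgefdd
   3 |   3 | baaagbfffbgefdd
   4 |   8 | bfffbgefdd
   5 |  12 | bgefdd
   6 |  17 | d
   7 |   2 | dbaaagbfffbgefdd
   8 |  16 | dd
   9 |   0 | efdbaaagbfffbgefdd
  10 |  14 | efdd
  11 |  11 | fbgefdd
  12 |   1 | fdbaaagbfffbgefdd
  13 |  15 | fdd
  14 |  10 | ffbgefdd
  15 |   9 | fffbgefdd
  16 |   7 | gbfffbgefdd
  17 |  13 | gefdd

SA = [4, 5, 6, 3, 8, 12, 17, 2, 16, 0, 14, 11, 1, 15, 10, 9, 7, 13]
i: (SA[i-1],SA[i]) lcp shared
  1: (4,5) 2 'aa'
  2: (5,6) 1 'a'
  3: (6,3) 0 ''
  4: (3,8) 1 'b'
  5: (8,12) 1 'b'
  6: (12,17) 0 ''
  7: (17,2) 1 'd'
  8: (2,16) 1 'd'
  9: (16,0) 0 ''
  10: (0,14) 3 'efd'
  11: (14,11) 0 ''
  12: (11,1) 1 'f'
  13: (1,15) 2 'fd'
  14: (15,10) 1 'f'
  15: (10,9) 2 'ff'
  16: (9,7) 0 ''
  17: (7,13) 1 'g'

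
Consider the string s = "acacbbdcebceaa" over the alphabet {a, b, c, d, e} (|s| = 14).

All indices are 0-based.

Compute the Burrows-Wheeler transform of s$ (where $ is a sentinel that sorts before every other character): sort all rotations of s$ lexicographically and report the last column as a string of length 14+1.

aae$ccebaabdbcc

rank  rotation         last
    0  $acacbbdcebceaa  a
    1  a$acacbbdcebcea  a
    2  aa$acacbbdcebce  e
    3  acacbbdcebceaa$  $
    4  acbbdcebceaa$ac  c
    5  bbdcebceaa$acac  c
    6  bceaa$acacbbdce  e
    7  bdcebceaa$acacb  b
    8  cacbbdcebceaa$a  a
    9  cbbdcebceaa$aca  a
   10  ceaa$acacbbdceb  b
   11  cebceaa$acacbbd  d
   12  dcebceaa$acacbb  b
   13  eaa$acacbbdcebc  c
   14  ebceaa$acacbbdc  c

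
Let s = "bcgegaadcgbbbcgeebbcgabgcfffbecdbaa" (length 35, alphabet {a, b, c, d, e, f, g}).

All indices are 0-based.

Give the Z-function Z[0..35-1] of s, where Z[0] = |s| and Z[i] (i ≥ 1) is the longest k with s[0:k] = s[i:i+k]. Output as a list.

Z[0]=35
i=1: i≥r, start 0; Z[1]=0
i=2: i≥r, start 0; Z[2]=0
i=3: i≥r, start 0; Z[3]=0
i=4: i≥r, start 0; Z[4]=0
i=5: i≥r, start 0; Z[5]=0
i=6: i≥r, start 0; Z[6]=0
i=7: i≥r, start 0; Z[7]=0
i=8: i≥r, start 0; Z[8]=0
i=9: i≥r, start 0; Z[9]=0
i=10: i≥r, start 0; Z[10]=1 grow→box=[10,11)
i=11: i≥r, start 0; Z[11]=1 grow→box=[11,12)
i=12: i≥r, start 0; Z[12]=4 grow→box=[12,16)
i=13: min(r-i=3, Z[1]=0)=0; Z[13]=0
i=14: min(r-i=2, Z[2]=0)=0; Z[14]=0
i=15: min(r-i=1, Z[3]=0)=0; Z[15]=0
i=16: i≥r, start 0; Z[16]=0
i=17: i≥r, start 0; Z[17]=1 grow→box=[17,18)
i=18: i≥r, start 0; Z[18]=3 grow→box=[18,21)
i=19: min(r-i=2, Z[1]=0)=0; Z[19]=0
i=20: min(r-i=1, Z[2]=0)=0; Z[20]=0
i=21: i≥r, start 0; Z[21]=0
i=22: i≥r, start 0; Z[22]=1 grow→box=[22,23)
i=23: i≥r, start 0; Z[23]=0
i=24: i≥r, start 0; Z[24]=0
i=25: i≥r, start 0; Z[25]=0
i=26: i≥r, start 0; Z[26]=0
i=27: i≥r, start 0; Z[27]=0
i=28: i≥r, start 0; Z[28]=1 grow→box=[28,29)
i=29: i≥r, start 0; Z[29]=0
i=30: i≥r, start 0; Z[30]=0
i=31: i≥r, start 0; Z[31]=0
i=32: i≥r, start 0; Z[32]=1 grow→box=[32,33)
i=33: i≥r, start 0; Z[33]=0
i=34: i≥r, start 0; Z[34]=0

[35, 0, 0, 0, 0, 0, 0, 0, 0, 0, 1, 1, 4, 0, 0, 0, 0, 1, 3, 0, 0, 0, 1, 0, 0, 0, 0, 0, 1, 0, 0, 0, 1, 0, 0]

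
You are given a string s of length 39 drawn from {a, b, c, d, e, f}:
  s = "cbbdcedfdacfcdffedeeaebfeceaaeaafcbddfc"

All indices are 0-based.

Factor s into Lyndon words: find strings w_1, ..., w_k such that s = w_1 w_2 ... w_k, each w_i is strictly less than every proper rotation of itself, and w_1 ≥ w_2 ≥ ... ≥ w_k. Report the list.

["c", "bbdcedfd", "acfcdffedeeaebfece", "aaeaafcbddfc"]

emit factor 1: 'c' (i=0, period=1)
emit factor 2: 'bbdcedfd' (i=1, period=8)
emit factor 3: 'acfcdffedeeaebfece' (i=9, period=18)
emit factor 4: 'aaeaafcbddfc' (i=27, period=12)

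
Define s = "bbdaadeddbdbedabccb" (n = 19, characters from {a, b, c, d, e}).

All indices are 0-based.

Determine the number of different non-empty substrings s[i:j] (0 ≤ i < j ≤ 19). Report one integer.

172

sorted suffixes:
  #0 SA[0]=3  'aadeddbdbedabccb'
  #1 SA[1]=14  'abccb'
  #2 SA[2]=4  'adeddbdbedabccb'
  #3 SA[3]=18  'b'
  #4 SA[4]=0  'bbdaadeddbdbedabccb'
  #5 SA[5]=15  'bccb'
  #6 SA[6]=1  'bdaadeddbdbedabccb'
  #7 SA[7]=9  'bdbedabccb'
  #8 SA[8]=11  'bedabccb'
  #9 SA[9]=17  'cb'
  #10 SA[10]=16  'ccb'
  #11 SA[11]=2  'daadeddbdbedabccb'
  #12 SA[12]=13  'dabccb'
  #13 SA[13]=8  'dbdbedabccb'
  #14 SA[14]=10  'dbedabccb'
  #15 SA[15]=7  'ddbdbedabccb'
  #16 SA[16]=5  'deddbdbedabccb'
  #17 SA[17]=12  'edabccb'
  #18 SA[18]=6  'eddbdbedabccb'

SA = [3, 14, 4, 18, 0, 15, 1, 9, 11, 17, 16, 2, 13, 8, 10, 7, 5, 12, 6]
rank  pair      lcp
   1  s[3:],s[14:]  1  'a'
   2  s[14:],s[4:]  1  'a'
   3  s[4:],s[18:]  0  ''
   4  s[18:],s[0:]  1  'b'
   5  s[0:],s[15:]  1  'b'
   6  s[15:],s[1:]  1  'b'
   7  s[1:],s[9:]  2  'bd'
   8  s[9:],s[11:]  1  'b'
   9  s[11:],s[17:]  0  ''
  10  s[17:],s[16:]  1  'c'
  11  s[16:],s[2:]  0  ''
  12  s[2:],s[13:]  2  'da'
  13  s[13:],s[8:]  1  'd'
  14  s[8:],s[10:]  2  'db'
  15  s[10:],s[7:]  1  'd'
  16  s[7:],s[5:]  1  'd'
  17  s[5:],s[12:]  0  ''
  18  s[12:],s[6:]  2  'ed'

n(n+1)/2 = 19·20/2 = 190
Σ LCP = 0 + 1 + 1 + 0 + 1 + 1 + 1 + 2 + 1 + 0 + 1 + 0 + 2 + 1 + 2 + 1 + 1 + 0 + 2 = 18
distinct = 190 − 18 = 172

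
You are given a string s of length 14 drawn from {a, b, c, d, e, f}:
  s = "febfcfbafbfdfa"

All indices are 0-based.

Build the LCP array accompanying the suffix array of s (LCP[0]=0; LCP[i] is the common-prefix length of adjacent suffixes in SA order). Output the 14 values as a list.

[0, 1, 0, 1, 2, 0, 0, 0, 0, 1, 2, 1, 1, 1]

sorted suffixes:
  #0 SA[0]=13  'a'
  #1 SA[1]=7  'afbfdfa'
  #2 SA[2]=6  'bafbfdfa'
  #3 SA[3]=2  'bfcfbafbfdfa'
  #4 SA[4]=9  'bfdfa'
  #5 SA[5]=4  'cfbafbfdfa'
  #6 SA[6]=11  'dfa'
  #7 SA[7]=1  'ebfcfbafbfdfa'
  #8 SA[8]=12  'fa'
  #9 SA[9]=5  'fbafbfdfa'
  #10 SA[10]=8  'fbfdfa'
  #11 SA[11]=3  'fcfbafbfdfa'
  #12 SA[12]=10  'fdfa'
  #13 SA[13]=0  'febfcfbafbfdfa'

SA = [13, 7, 6, 2, 9, 4, 11, 1, 12, 5, 8, 3, 10, 0]
rank  pair      lcp
   1  s[13:],s[7:]  1  'a'
   2  s[7:],s[6:]  0  ''
   3  s[6:],s[2:]  1  'b'
   4  s[2:],s[9:]  2  'bf'
   5  s[9:],s[4:]  0  ''
   6  s[4:],s[11:]  0  ''
   7  s[11:],s[1:]  0  ''
   8  s[1:],s[12:]  0  ''
   9  s[12:],s[5:]  1  'f'
  10  s[5:],s[8:]  2  'fb'
  11  s[8:],s[3:]  1  'f'
  12  s[3:],s[10:]  1  'f'
  13  s[10:],s[0:]  1  'f'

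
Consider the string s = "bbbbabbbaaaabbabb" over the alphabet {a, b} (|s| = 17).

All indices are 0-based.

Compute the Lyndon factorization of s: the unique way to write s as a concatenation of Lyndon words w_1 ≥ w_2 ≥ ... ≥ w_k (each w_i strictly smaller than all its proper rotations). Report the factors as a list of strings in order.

["b", "b", "b", "b", "abbb", "aaaabbabb"]

emit factor 1: 'b' (i=0, period=1)
emit factor 2: 'b' (i=1, period=1)
emit factor 3: 'b' (i=2, period=1)
emit factor 4: 'b' (i=3, period=1)
emit factor 5: 'abbb' (i=4, period=4)
emit factor 6: 'aaaabbabb' (i=8, period=9)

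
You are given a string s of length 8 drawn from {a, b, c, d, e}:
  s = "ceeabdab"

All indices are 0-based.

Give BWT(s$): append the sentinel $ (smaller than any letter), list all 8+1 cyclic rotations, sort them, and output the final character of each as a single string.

rank  rotation   last
    0  $ceeabdab  b
    1  ab$ceeabd  d
    2  abdab$cee  e
    3  b$ceeabda  a
    4  bdab$ceea  a
    5  ceeabdab$  $
    6  dab$ceeab  b
    7  eabdab$ce  e
    8  eeabdab$c  c

bdeaa$bec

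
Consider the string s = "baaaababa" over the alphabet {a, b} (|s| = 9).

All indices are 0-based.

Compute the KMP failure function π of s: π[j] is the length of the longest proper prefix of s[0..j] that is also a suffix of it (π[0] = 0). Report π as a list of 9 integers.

[0, 0, 0, 0, 0, 1, 2, 1, 2]

π[0] = 0
j=1 s[j]='a': π[1]=0 (border '')
j=2 s[j]='a': π[2]=0 (border '')
j=3 s[j]='a': π[3]=0 (border '')
j=4 s[j]='a': π[4]=0 (border '')
j=5 s[j]='b': π[5]=1 (border 'b')
j=6 s[j]='a': π[6]=2 (border 'ba')
j=7 s[j]='b': k: 2→0; π[7]=1 (border 'b')
j=8 s[j]='a': π[8]=2 (border 'ba')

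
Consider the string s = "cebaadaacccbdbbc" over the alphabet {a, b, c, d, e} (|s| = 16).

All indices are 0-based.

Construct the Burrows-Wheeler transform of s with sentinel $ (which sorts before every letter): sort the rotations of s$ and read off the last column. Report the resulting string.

rank  rotation           last
    0  $cebaadaacccbdbbc  c
    1  aacccbdbbc$cebaad  d
    2  aadaacccbdbbc$ceb  b
    3  acccbdbbc$cebaada  a
    4  adaacccbdbbc$ceba  a
    5  baadaacccbdbbc$ce  e
    6  bbc$cebaadaacccbd  d
    7  bc$cebaadaacccbdb  b
    8  bdbbc$cebaadaaccc  c
    9  c$cebaadaacccbdbb  b
   10  cbdbbc$cebaadaacc  c
   11  ccbdbbc$cebaadaac  c
   12  cccbdbbc$cebaadaa  a
   13  cebaadaacccbdbbc$  $
   14  daacccbdbbc$cebaa  a
   15  dbbc$cebaadaacccb  b
   16  ebaadaacccbdbbc$c  c

cdbaaedbcbcca$abc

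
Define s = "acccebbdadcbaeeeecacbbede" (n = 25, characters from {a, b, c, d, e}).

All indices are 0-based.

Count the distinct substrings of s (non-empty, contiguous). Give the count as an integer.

298

rank | idx | suffix
   0 |  18 | acbbede
   1 |   0 | acccebbdadcbaeeeecacbbede
   2 |   8 | adcbaeeeecacbbede
   3 |  12 | aeeeecacbbede
   4 |  11 | baeeeecacbbede
   5 |   5 | bbdadcbaeeeecacbbede
   6 |  20 | bbede
   7 |   6 | bdadcbaeeeecacbbede
   8 |  21 | bede
   9 |  17 | cacbbede
  10 |  10 | cbaeeeecacbbede
  11 |  19 | cbbede
  12 |   1 | cccebbdadcbaeeeecacbbede
  13 |   2 | ccebbdadcbaeeeecacbbede
  14 |   3 | cebbdadcbaeeeecacbbede
  15 |   7 | dadcbaeeeecacbbede
  16 |   9 | dcbaeeeecacbbede
  17 |  23 | de
  18 |  24 | e
  19 |   4 | ebbdadcbaeeeecacbbede
  20 |  16 | ecacbbede
  21 |  22 | ede
  22 |  15 | eecacbbede
  23 |  14 | eeecacbbede
  24 |  13 | eeeecacbbede

SA = [18, 0, 8, 12, 11, 5, 20, 6, 21, 17, 10, 19, 1, 2, 3, 7, 9, 23, 24, 4, 16, 22, 15, 14, 13]
i: (SA[i-1],SA[i]) lcp shared
  1: (18,0) 2 'ac'
  2: (0,8) 1 'a'
  3: (8,12) 1 'a'
  4: (12,11) 0 ''
  5: (11,5) 1 'b'
  6: (5,20) 2 'bb'
  7: (20,6) 1 'b'
  8: (6,21) 1 'b'
  9: (21,17) 0 ''
  10: (17,10) 1 'c'
  11: (10,19) 2 'cb'
  12: (19,1) 1 'c'
  13: (1,2) 2 'cc'
  14: (2,3) 1 'c'
  15: (3,7) 0 ''
  16: (7,9) 1 'd'
  17: (9,23) 1 'd'
  18: (23,24) 0 ''
  19: (24,4) 1 'e'
  20: (4,16) 1 'e'
  21: (16,22) 1 'e'
  22: (22,15) 1 'e'
  23: (15,14) 2 'ee'
  24: (14,13) 3 'eee'

n(n+1)/2 = 25·26/2 = 325
Σ LCP = 0 + 2 + 1 + 1 + 0 + 1 + 2 + 1 + 1 + 0 + 1 + 2 + 1 + 2 + 1 + 0 + 1 + 1 + 0 + 1 + 1 + 1 + 1 + 2 + 3 = 27
distinct = 325 − 27 = 298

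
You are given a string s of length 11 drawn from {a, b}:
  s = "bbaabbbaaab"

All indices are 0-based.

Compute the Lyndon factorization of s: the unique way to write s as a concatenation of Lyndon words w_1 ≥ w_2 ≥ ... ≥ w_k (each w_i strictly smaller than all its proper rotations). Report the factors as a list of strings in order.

["b", "b", "aabbb", "aaab"]

emit factor 1: 'b' (i=0, period=1)
emit factor 2: 'b' (i=1, period=1)
emit factor 3: 'aabbb' (i=2, period=5)
emit factor 4: 'aaab' (i=7, period=4)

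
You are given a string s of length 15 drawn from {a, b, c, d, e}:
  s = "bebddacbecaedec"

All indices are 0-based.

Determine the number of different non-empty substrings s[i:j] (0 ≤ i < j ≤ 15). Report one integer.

108

rank | idx | suffix
   0 |   5 | acbecaedec
   1 |  10 | aedec
   2 |   2 | bddacbecaedec
   3 |   0 | bebddacbecaedec
   4 |   7 | becaedec
   5 |  14 | c
   6 |   9 | caedec
   7 |   6 | cbecaedec
   8 |   4 | dacbecaedec
   9 |   3 | ddacbecaedec
  10 |  12 | dec
  11 |   1 | ebddacbecaedec
  12 |  13 | ec
  13 |   8 | ecaedec
  14 |  11 | edec

SA = [5, 10, 2, 0, 7, 14, 9, 6, 4, 3, 12, 1, 13, 8, 11]
i: (SA[i-1],SA[i]) lcp shared
  1: (5,10) 1 'a'
  2: (10,2) 0 ''
  3: (2,0) 1 'b'
  4: (0,7) 2 'be'
  5: (7,14) 0 ''
  6: (14,9) 1 'c'
  7: (9,6) 1 'c'
  8: (6,4) 0 ''
  9: (4,3) 1 'd'
  10: (3,12) 1 'd'
  11: (12,1) 0 ''
  12: (1,13) 1 'e'
  13: (13,8) 2 'ec'
  14: (8,11) 1 'e'

n(n+1)/2 = 15·16/2 = 120
Σ LCP = 0 + 1 + 0 + 1 + 2 + 0 + 1 + 1 + 0 + 1 + 1 + 0 + 1 + 2 + 1 = 12
distinct = 120 − 12 = 108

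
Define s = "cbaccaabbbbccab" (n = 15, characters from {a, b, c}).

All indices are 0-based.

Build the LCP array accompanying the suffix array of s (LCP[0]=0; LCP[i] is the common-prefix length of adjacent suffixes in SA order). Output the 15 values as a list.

[0, 1, 2, 1, 0, 1, 1, 3, 2, 1, 0, 2, 1, 1, 3]

sorted suffixes:
  #0 SA[0]=5  'aabbbbccab'
  #1 SA[1]=13  'ab'
  #2 SA[2]=6  'abbbbccab'
  #3 SA[3]=2  'accaabbbbccab'
  #4 SA[4]=14  'b'
  #5 SA[5]=1  'baccaabbbbccab'
  #6 SA[6]=7  'bbbbccab'
  #7 SA[7]=8  'bbbccab'
  #8 SA[8]=9  'bbccab'
  #9 SA[9]=10  'bccab'
  #10 SA[10]=4  'caabbbbccab'
  #11 SA[11]=12  'cab'
  #12 SA[12]=0  'cbaccaabbbbccab'
  #13 SA[13]=3  'ccaabbbbccab'
  #14 SA[14]=11  'ccab'

SA = [5, 13, 6, 2, 14, 1, 7, 8, 9, 10, 4, 12, 0, 3, 11]
i: (SA[i-1],SA[i]) lcp shared
  1: (5,13) 1 'a'
  2: (13,6) 2 'ab'
  3: (6,2) 1 'a'
  4: (2,14) 0 ''
  5: (14,1) 1 'b'
  6: (1,7) 1 'b'
  7: (7,8) 3 'bbb'
  8: (8,9) 2 'bb'
  9: (9,10) 1 'b'
  10: (10,4) 0 ''
  11: (4,12) 2 'ca'
  12: (12,0) 1 'c'
  13: (0,3) 1 'c'
  14: (3,11) 3 'cca'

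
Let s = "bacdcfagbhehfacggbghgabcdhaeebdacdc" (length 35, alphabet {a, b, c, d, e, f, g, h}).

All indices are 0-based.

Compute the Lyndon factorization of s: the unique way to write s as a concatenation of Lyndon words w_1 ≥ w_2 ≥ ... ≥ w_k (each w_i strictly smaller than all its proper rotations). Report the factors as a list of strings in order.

emit factor 1: 'b' (i=0, period=1)
emit factor 2: 'acdcfagbhehfacggbghg' (i=1, period=20)
emit factor 3: 'abcdhaeebdacdc' (i=21, period=14)

["b", "acdcfagbhehfacggbghg", "abcdhaeebdacdc"]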